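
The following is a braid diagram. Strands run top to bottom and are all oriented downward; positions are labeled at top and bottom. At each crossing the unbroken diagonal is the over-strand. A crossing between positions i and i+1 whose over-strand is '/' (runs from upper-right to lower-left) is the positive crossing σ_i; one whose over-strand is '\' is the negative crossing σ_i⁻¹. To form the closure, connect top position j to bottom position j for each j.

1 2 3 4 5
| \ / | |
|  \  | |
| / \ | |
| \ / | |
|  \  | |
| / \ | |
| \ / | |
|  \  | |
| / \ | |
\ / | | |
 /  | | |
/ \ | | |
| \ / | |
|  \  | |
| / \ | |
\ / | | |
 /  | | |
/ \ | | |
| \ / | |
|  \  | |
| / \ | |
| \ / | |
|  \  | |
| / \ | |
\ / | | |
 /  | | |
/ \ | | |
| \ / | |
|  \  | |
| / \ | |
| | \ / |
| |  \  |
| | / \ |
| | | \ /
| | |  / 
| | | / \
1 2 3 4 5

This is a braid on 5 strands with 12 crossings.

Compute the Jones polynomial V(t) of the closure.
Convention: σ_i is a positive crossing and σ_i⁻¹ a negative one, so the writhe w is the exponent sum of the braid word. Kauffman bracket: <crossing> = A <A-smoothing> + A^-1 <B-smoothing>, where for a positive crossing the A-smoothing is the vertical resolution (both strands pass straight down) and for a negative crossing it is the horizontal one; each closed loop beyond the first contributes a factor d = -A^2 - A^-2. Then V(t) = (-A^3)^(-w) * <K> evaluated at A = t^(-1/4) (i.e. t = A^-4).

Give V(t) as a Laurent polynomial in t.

-t + 3 - 4*t^-1 + 7*t^-2 - 8*t^-3 + 9*t^-4 - 9*t^-5 + 7*t^-6 - 5*t^-7 + 3*t^-8 - t^-9

Derivation:
Reading the diagram top to bottom ('/'-over between positions i,i+1 = s_i, '\'-over = s_i^-1): braid word = s2^-1 s2^-1 s2^-1 s1 s2^-1 s1 s2^-1 s2^-1 s1 s2^-1 s3^-1 s4.
The presented braid s2^-1 s2^-1 s2^-1 s1 s2^-1 s1 s2^-1 s2^-1 s1 s2^-1 s3^-1 s4 on 5 strands reduces by inverse Markov moves (closure unchanged at each step):
  Destabilize: the word has the form β·s4 where s4 occurs only as the final letter (β ∈ B_4); drop it and the last strand → 4 strands.
  Destabilize: the word has the form β·s3^-1 where s3^-1 occurs only as the final letter (β ∈ B_3); drop it and the last strand → 3 strands.
Reduced to β = s2^-1 s2^-1 s2^-1 s1 s2^-1 s1 s2^-1 s2^-1 s1 s2^-1 on 3 strands, 10 crossings.
Compute on β:
Braid: s2^-1 s2^-1 s2^-1 s1 s2^-1 s1 s2^-1 s2^-1 s1 s2^-1 on 3 strands, 10 crossings.
Writhe w = (#positive) - (#negative) = 3 - 7 = -4.
Computing the Kauffman bracket via state sum. There are 2^10 = 1024 states.
Smooth each crossing (0=||, 1=⌣⌢); contribution A^(Σ sign_k(1-2s_k)) * d^(L-1).
Tabulate the states by total A-exponent and number of loops L (A-exp: L × count):
  A^10: L=8 ×1
  A^8: L=7 ×10
  A^6: L=6 ×45
  A^4: L=5 ×119, L=7 ×1
  A^2: L=4 ×202, L=6 ×8
  A^0: L=3 ×224, L=5 ×28
  A^-2: L=2 ×156, L=4 ×53, L=6 ×1
  A^-4: L=1 ×57, L=3 ×59, L=5 ×4
  A^-6: L=2 ×38, L=4 ×7
  A^-8: L=3 ×10
  A^-10: L=4 ×1
Each group contributes A^e * Σ count * d^(L-1):
Powers of d = -A^2 - A^-2: d^2 = A^4 + 2 + A^-4; d^3 = -A^6 - 3*A^2 - 3*A^-2 - A^-6; d^4 = A^8 + 4*A^4 + 6 + 4*A^-4 + A^-8; d^5 = -A^10 - 5*A^6 - 10*A^2 - 10*A^-2 - 5*A^-6 - A^-10; d^6 = A^12 + 6*A^8 + 15*A^4 + 20 + 15*A^-4 + 6*A^-8 + A^-12; d^7 = -A^14 - 7*A^10 - 21*A^6 - 35*A^2 - 35*A^-2 - 21*A^-6 - 7*A^-10 - A^-14.
  A^10 * (d^7) = -A^24 - 7*A^20 - 21*A^16 - 35*A^12 - 35*A^8 - 21*A^4 - 7 - A^-4
  A^8 * (10*d^6) = 10*A^20 + 60*A^16 + 150*A^12 + 200*A^8 + 150*A^4 + 60 + 10*A^-4
  A^6 * (45*d^5) = -45*A^16 - 225*A^12 - 450*A^8 - 450*A^4 - 225 - 45*A^-4
  A^4 * (119*d^4 + d^6) = A^16 + 125*A^12 + 491*A^8 + 734*A^4 + 491 + 125*A^-4 + A^-8
  A^2 * (202*d^3 + 8*d^5) = -8*A^12 - 242*A^8 - 686*A^4 - 686 - 242*A^-4 - 8*A^-8
  A^0 * (224*d^2 + 28*d^4) = 28*A^8 + 336*A^4 + 616 + 336*A^-4 + 28*A^-8
  A^-2 * (156*d + 53*d^3 + d^5) = -A^8 - 58*A^4 - 325 - 325*A^-4 - 58*A^-8 - A^-12
  A^-4 * (57 + 59*d^2 + 4*d^4) = 4*A^4 + 75 + 199*A^-4 + 75*A^-8 + 4*A^-12
  A^-6 * (38*d + 7*d^3) = -7 - 59*A^-4 - 59*A^-8 - 7*A^-12
  A^-8 * (10*d^2) = 10*A^-4 + 20*A^-8 + 10*A^-12
  A^-10 * (d^3) = -A^-4 - 3*A^-8 - 3*A^-12 - A^-16
Summing the groups: <K> = -A^24 + 3*A^20 - 5*A^16 + 7*A^12 - 9*A^8 + 9*A^4 - 8 + 7*A^-4 - 4*A^-8 + 3*A^-12 - A^-16
Normalise by the writhe: (-A^3)^(-w) = (-A^3)^(4) = A^12, so f(A) = A^12 * <K> = -A^36 + 3*A^32 - 5*A^28 + 7*A^24 - 9*A^20 + 9*A^16 - 8*A^12 + 7*A^8 - 4*A^4 + 3 - A^-4.
Substitute A = t^(-1/4), i.e. A^e → t^(-e/4): V(t) = -t + 3 - 4*t^-1 + 7*t^-2 - 8*t^-3 + 9*t^-4 - 9*t^-5 + 7*t^-6 - 5*t^-7 + 3*t^-8 - t^-9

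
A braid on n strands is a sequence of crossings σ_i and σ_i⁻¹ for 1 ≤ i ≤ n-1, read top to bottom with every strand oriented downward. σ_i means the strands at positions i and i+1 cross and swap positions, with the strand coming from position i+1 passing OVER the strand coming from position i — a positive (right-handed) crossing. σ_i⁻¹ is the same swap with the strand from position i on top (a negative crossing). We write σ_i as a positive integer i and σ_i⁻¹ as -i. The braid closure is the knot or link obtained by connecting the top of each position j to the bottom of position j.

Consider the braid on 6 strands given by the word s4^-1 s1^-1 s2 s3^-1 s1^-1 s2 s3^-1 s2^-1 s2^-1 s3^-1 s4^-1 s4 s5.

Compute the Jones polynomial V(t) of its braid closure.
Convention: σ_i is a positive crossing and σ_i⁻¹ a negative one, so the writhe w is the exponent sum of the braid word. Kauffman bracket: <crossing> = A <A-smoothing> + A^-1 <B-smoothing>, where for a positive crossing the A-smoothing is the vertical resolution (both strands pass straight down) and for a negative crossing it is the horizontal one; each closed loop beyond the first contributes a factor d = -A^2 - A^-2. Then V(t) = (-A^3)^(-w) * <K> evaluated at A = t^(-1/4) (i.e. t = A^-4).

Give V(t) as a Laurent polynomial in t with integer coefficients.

The presented braid s4^-1 s1^-1 s2 s3^-1 s1^-1 s2 s3^-1 s2^-1 s2^-1 s3^-1 s4^-1 s4 s5 on 6 strands reduces by inverse Markov moves (closure unchanged at each step):
  Destabilize: the word has the form β·s5 where s5 occurs only as the final letter (β ∈ B_5); drop it and the last strand → 5 strands.
  Deconjugate: the word is γ·β·γ⁻¹ with γ = s4^-1 (prefix) and γ⁻¹ = s4 (suffix); strip both.
  Destabilize: the word has the form β·s4^-1 where s4^-1 occurs only as the final letter (β ∈ B_4); drop it and the last strand → 4 strands.
Reduced to β = s1^-1 s2 s3^-1 s1^-1 s2 s3^-1 s2^-1 s2^-1 s3^-1 on 4 strands, 9 crossings.
Compute on β:
Braid: s1^-1 s2 s3^-1 s1^-1 s2 s3^-1 s2^-1 s2^-1 s3^-1 on 4 strands, 9 crossings.
Writhe w = (#positive) - (#negative) = 2 - 7 = -5.
Computing the Kauffman bracket via state sum. There are 2^9 = 512 states.
Each crossing splits two ways (0=vertical, 1=horizontal). The state's weight is A^(#A-smoothings - #B-smoothings) * d^(loops - 1).
Tabulate the states by total A-exponent and number of loops L (A-exp: L × count):
  A^9: L=5 ×1
  A^7: L=4 ×9
  A^5: L=3 ×33, L=5 ×3
  A^3: L=2 ×59, L=4 ×25
  A^1: L=1 ×42, L=3 ×80, L=5 ×4
  A^-1: L=2 ×93, L=4 ×33
  A^-3: L=1 ×19, L=3 ×58, L=5 ×7
  A^-5: L=2 ×19, L=4 ×16, L=6 ×1
  A^-7: L=3 ×7, L=5 ×2
  A^-9: L=4 ×1
Each group contributes A^e * Σ count * d^(L-1):
Powers of d = -A^2 - A^-2: d^2 = A^4 + 2 + A^-4; d^3 = -A^6 - 3*A^2 - 3*A^-2 - A^-6; d^4 = A^8 + 4*A^4 + 6 + 4*A^-4 + A^-8; d^5 = -A^10 - 5*A^6 - 10*A^2 - 10*A^-2 - 5*A^-6 - A^-10.
  A^9 * (d^4) = A^17 + 4*A^13 + 6*A^9 + 4*A^5 + A
  A^7 * (9*d^3) = -9*A^13 - 27*A^9 - 27*A^5 - 9*A
  A^5 * (33*d^2 + 3*d^4) = 3*A^13 + 45*A^9 + 84*A^5 + 45*A + 3*A^-3
  A^3 * (59*d + 25*d^3) = -25*A^9 - 134*A^5 - 134*A - 25*A^-3
  A^1 * (42 + 80*d^2 + 4*d^4) = 4*A^9 + 96*A^5 + 226*A + 96*A^-3 + 4*A^-7
  A^-1 * (93*d + 33*d^3) = -33*A^5 - 192*A - 192*A^-3 - 33*A^-7
  A^-3 * (19 + 58*d^2 + 7*d^4) = 7*A^5 + 86*A + 177*A^-3 + 86*A^-7 + 7*A^-11
  A^-5 * (19*d + 16*d^3 + d^5) = -A^5 - 21*A - 77*A^-3 - 77*A^-7 - 21*A^-11 - A^-15
  A^-7 * (7*d^2 + 2*d^4) = 2*A + 15*A^-3 + 26*A^-7 + 15*A^-11 + 2*A^-15
  A^-9 * (d^3) = -A^-3 - 3*A^-7 - 3*A^-11 - A^-15
Summing the groups: <K> = A^17 - 2*A^13 + 3*A^9 - 4*A^5 + 4*A - 4*A^-3 + 3*A^-7 - 2*A^-11
Normalise by the writhe: (-A^3)^(-w) = (-A^3)^(5) = -A^15, so f(A) = -A^15 * <K> = -A^32 + 2*A^28 - 3*A^24 + 4*A^20 - 4*A^16 + 4*A^12 - 3*A^8 + 2*A^4.
Substitute A = t^(-1/4), i.e. A^e → t^(-e/4): V(t) = 2*t^-1 - 3*t^-2 + 4*t^-3 - 4*t^-4 + 4*t^-5 - 3*t^-6 + 2*t^-7 - t^-8

Answer: 2*t^-1 - 3*t^-2 + 4*t^-3 - 4*t^-4 + 4*t^-5 - 3*t^-6 + 2*t^-7 - t^-8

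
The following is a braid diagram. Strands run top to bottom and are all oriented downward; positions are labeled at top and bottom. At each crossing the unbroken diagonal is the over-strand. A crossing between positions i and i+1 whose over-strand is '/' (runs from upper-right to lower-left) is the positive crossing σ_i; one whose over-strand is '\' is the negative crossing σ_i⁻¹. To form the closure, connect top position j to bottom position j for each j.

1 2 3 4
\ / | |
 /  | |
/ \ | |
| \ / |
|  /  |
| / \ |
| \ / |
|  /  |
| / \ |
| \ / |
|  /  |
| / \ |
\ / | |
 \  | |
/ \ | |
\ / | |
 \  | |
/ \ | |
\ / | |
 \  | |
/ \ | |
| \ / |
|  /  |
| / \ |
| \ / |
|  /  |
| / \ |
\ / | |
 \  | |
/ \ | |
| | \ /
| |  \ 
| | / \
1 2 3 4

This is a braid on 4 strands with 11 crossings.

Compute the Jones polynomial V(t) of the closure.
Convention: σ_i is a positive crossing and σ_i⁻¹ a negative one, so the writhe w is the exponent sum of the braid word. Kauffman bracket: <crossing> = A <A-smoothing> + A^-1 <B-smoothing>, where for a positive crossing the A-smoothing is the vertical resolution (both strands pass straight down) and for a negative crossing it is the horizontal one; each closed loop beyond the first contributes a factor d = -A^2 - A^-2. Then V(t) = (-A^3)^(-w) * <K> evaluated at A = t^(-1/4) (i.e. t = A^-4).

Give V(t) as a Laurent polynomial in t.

Reading the diagram top to bottom ('/'-over between positions i,i+1 = s_i, '\'-over = s_i^-1): braid word = s1 s2 s2 s2 s1^-1 s1^-1 s1^-1 s2 s2 s1^-1 s3^-1.
The presented braid s1 s2 s2 s2 s1^-1 s1^-1 s1^-1 s2 s2 s1^-1 s3^-1 on 4 strands reduces by inverse Markov moves (closure unchanged at each step):
  Destabilize: the word has the form β·s3^-1 where s3^-1 occurs only as the final letter (β ∈ B_3); drop it and the last strand → 3 strands.
  Deconjugate: the word is γ·β·γ⁻¹ with γ = s1 (prefix) and γ⁻¹ = s1^-1 (suffix); strip both.
Reduced to β = s2 s2 s2 s1^-1 s1^-1 s1^-1 s2 s2 on 3 strands, 8 crossings.
Compute on β:
Braid: s2 s2 s2 s1^-1 s1^-1 s1^-1 s2 s2 on 3 strands, 8 crossings.
Writhe w = (#positive) - (#negative) = 5 - 3 = 2.
Enumerate smoothing states for the bracket polynomial. There are 2^8 = 256 states.
For each crossing: s=0 is the vertical smoothing, s=1 horizontal. Crossing k contributes A^(sign_k * (1 - 2*s_k)); loop factor d = -A^2 - A^-2.
Tabulate the states by total A-exponent and number of loops L (A-exp: L × count):
  A^8: L=4 ×1
  A^6: L=3 ×8
  A^4: L=2 ×18, L=4 ×10
  A^2: L=1 ×15, L=3 ×31, L=5 ×10
  A^0: L=2 ×35, L=4 ×30, L=6 ×5
  A^-2: L=3 ×40, L=5 ×15, L=7 ×1
  A^-4: L=4 ×25, L=6 ×3
  A^-6: L=5 ×8
  A^-8: L=6 ×1
Each group contributes A^e * Σ count * d^(L-1):
Powers of d = -A^2 - A^-2: d^2 = A^4 + 2 + A^-4; d^3 = -A^6 - 3*A^2 - 3*A^-2 - A^-6; d^4 = A^8 + 4*A^4 + 6 + 4*A^-4 + A^-8; d^5 = -A^10 - 5*A^6 - 10*A^2 - 10*A^-2 - 5*A^-6 - A^-10; d^6 = A^12 + 6*A^8 + 15*A^4 + 20 + 15*A^-4 + 6*A^-8 + A^-12.
  A^8 * (d^3) = -A^14 - 3*A^10 - 3*A^6 - A^2
  A^6 * (8*d^2) = 8*A^10 + 16*A^6 + 8*A^2
  A^4 * (18*d + 10*d^3) = -10*A^10 - 48*A^6 - 48*A^2 - 10*A^-2
  A^2 * (15 + 31*d^2 + 10*d^4) = 10*A^10 + 71*A^6 + 137*A^2 + 71*A^-2 + 10*A^-6
  A^0 * (35*d + 30*d^3 + 5*d^5) = -5*A^10 - 55*A^6 - 175*A^2 - 175*A^-2 - 55*A^-6 - 5*A^-10
  A^-2 * (40*d^2 + 15*d^4 + d^6) = A^10 + 21*A^6 + 115*A^2 + 190*A^-2 + 115*A^-6 + 21*A^-10 + A^-14
  A^-4 * (25*d^3 + 3*d^5) = -3*A^6 - 40*A^2 - 105*A^-2 - 105*A^-6 - 40*A^-10 - 3*A^-14
  A^-6 * (8*d^4) = 8*A^2 + 32*A^-2 + 48*A^-6 + 32*A^-10 + 8*A^-14
  A^-8 * (d^5) = -A^2 - 5*A^-2 - 10*A^-6 - 10*A^-10 - 5*A^-14 - A^-18
Summing the groups: <K> = -A^14 + A^10 - A^6 + 3*A^2 - 2*A^-2 + 3*A^-6 - 2*A^-10 + A^-14 - A^-18
Normalise by the writhe: (-A^3)^(-w) = (-A^3)^(-2) = A^-6, so f(A) = A^-6 * <K> = -A^8 + A^4 - 1 + 3*A^-4 - 2*A^-8 + 3*A^-12 - 2*A^-16 + A^-20 - A^-24.
Substitute A = t^(-1/4), i.e. A^e → t^(-e/4): V(t) = -t^6 + t^5 - 2*t^4 + 3*t^3 - 2*t^2 + 3*t - 1 + t^-1 - t^-2

Answer: -t^6 + t^5 - 2*t^4 + 3*t^3 - 2*t^2 + 3*t - 1 + t^-1 - t^-2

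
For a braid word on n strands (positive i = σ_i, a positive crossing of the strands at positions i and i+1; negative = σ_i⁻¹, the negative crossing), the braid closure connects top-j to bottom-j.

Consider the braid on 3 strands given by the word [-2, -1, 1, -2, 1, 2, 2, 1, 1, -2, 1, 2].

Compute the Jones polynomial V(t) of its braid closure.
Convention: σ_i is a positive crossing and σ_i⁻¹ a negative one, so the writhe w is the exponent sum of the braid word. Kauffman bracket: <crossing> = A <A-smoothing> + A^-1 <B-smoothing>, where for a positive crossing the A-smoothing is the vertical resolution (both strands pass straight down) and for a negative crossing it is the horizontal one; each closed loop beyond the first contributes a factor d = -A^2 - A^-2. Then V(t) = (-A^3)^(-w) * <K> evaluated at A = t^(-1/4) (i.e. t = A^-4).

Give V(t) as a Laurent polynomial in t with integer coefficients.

t^7 - 2*t^6 + 2*t^5 - 3*t^4 + 3*t^3 - 2*t^2 + 2*t

Derivation:
The presented braid s2^-1 s1^-1 s1 s2^-1 s1 s2 s2 s1 s1 s2^-1 s1 s2 on 3 strands reduces by inverse Markov moves (closure unchanged at each step):
  Deconjugate: the word is γ·β·γ⁻¹ with γ = s2^-1 (prefix) and γ⁻¹ = s2 (suffix); strip both.
  Deconjugate: the word is γ·β·γ⁻¹ with γ = s1^-1 (prefix) and γ⁻¹ = s1 (suffix); strip both.
Reduced to β = s1 s2^-1 s1 s2 s2 s1 s1 s2^-1 on 3 strands, 8 crossings.
Compute on β:
Braid: s1 s2^-1 s1 s2 s2 s1 s1 s2^-1 on 3 strands, 8 crossings.
Writhe w = (#positive) - (#negative) = 6 - 2 = 4.
Computing the Kauffman bracket via state sum. There are 2^8 = 256 states.
Each crossing splits two ways (0=vertical, 1=horizontal). The state's weight is A^(#A-smoothings - #B-smoothings) * d^(loops - 1).
Tabulate the states by total A-exponent and number of loops L (A-exp: L × count):
  A^8: L=3 ×1
  A^6: L=2 ×6, L=4 ×2
  A^4: L=1 ×11, L=3 ×16, L=5 ×1
  A^2: L=2 ×47, L=4 ×9
  A^0: L=1 ×26, L=3 ×43, L=5 ×1
  A^-2: L=2 ×41, L=4 ×15
  A^-4: L=3 ×26, L=5 ×2
  A^-6: L=4 ×8
  A^-8: L=5 ×1
Each group contributes A^e * Σ count * d^(L-1):
Powers of d = -A^2 - A^-2: d^2 = A^4 + 2 + A^-4; d^3 = -A^6 - 3*A^2 - 3*A^-2 - A^-6; d^4 = A^8 + 4*A^4 + 6 + 4*A^-4 + A^-8.
  A^8 * (d^2) = A^12 + 2*A^8 + A^4
  A^6 * (6*d + 2*d^3) = -2*A^12 - 12*A^8 - 12*A^4 - 2
  A^4 * (11 + 16*d^2 + d^4) = A^12 + 20*A^8 + 49*A^4 + 20 + A^-4
  A^2 * (47*d + 9*d^3) = -9*A^8 - 74*A^4 - 74 - 9*A^-4
  A^0 * (26 + 43*d^2 + d^4) = A^8 + 47*A^4 + 118 + 47*A^-4 + A^-8
  A^-2 * (41*d + 15*d^3) = -15*A^4 - 86 - 86*A^-4 - 15*A^-8
  A^-4 * (26*d^2 + 2*d^4) = 2*A^4 + 34 + 64*A^-4 + 34*A^-8 + 2*A^-12
  A^-6 * (8*d^3) = -8 - 24*A^-4 - 24*A^-8 - 8*A^-12
  A^-8 * (d^4) = 1 + 4*A^-4 + 6*A^-8 + 4*A^-12 + A^-16
Summing the groups: <K> = 2*A^8 - 2*A^4 + 3 - 3*A^-4 + 2*A^-8 - 2*A^-12 + A^-16
Normalise by the writhe: (-A^3)^(-w) = (-A^3)^(-4) = A^-12, so f(A) = A^-12 * <K> = 2*A^-4 - 2*A^-8 + 3*A^-12 - 3*A^-16 + 2*A^-20 - 2*A^-24 + A^-28.
Substitute A = t^(-1/4), i.e. A^e → t^(-e/4): V(t) = t^7 - 2*t^6 + 2*t^5 - 3*t^4 + 3*t^3 - 2*t^2 + 2*t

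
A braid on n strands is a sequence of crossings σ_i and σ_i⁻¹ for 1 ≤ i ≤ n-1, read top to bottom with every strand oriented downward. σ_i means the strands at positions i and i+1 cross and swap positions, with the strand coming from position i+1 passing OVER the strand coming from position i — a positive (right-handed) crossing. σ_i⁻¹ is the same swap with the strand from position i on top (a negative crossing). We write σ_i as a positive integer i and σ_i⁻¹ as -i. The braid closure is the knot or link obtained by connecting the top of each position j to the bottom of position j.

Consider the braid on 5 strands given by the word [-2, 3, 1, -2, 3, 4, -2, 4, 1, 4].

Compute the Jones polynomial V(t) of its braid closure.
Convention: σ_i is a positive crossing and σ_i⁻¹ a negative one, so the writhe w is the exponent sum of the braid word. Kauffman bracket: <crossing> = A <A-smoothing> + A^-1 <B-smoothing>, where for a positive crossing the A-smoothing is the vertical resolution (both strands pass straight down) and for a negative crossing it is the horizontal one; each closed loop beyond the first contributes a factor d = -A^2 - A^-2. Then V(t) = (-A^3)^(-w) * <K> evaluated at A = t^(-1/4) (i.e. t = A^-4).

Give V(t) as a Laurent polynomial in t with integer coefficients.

-t^8 + 3*t^7 - 5*t^6 + 8*t^5 - 10*t^4 + 10*t^3 - 10*t^2 + 8*t - 4 + 3*t^-1 - t^-2

Derivation:
Braid: s2^-1 s3 s1 s2^-1 s3 s4 s2^-1 s4 s1 s4 on 5 strands, 10 crossings.
Writhe w = (#positive) - (#negative) = 7 - 3 = 4.
Enumerate smoothing states for the bracket polynomial. There are 2^10 = 1024 states.
Smooth each crossing (0=||, 1=⌣⌢); contribution A^(Σ sign_k(1-2s_k)) * d^(L-1).
Tabulate the states by total A-exponent and number of loops L (A-exp: L × count):
  A^10: L=6 ×1
  A^8: L=5 ×10
  A^6: L=4 ×42, L=6 ×3
  A^4: L=3 ×95, L=5 ×24, L=7 ×1
  A^2: L=2 ×117, L=4 ×86, L=6 ×7
  A^0: L=1 ×63, L=3 ×157, L=5 ×32
  A^-2: L=2 ×120, L=4 ×87, L=6 ×3
  A^-4: L=3 ×99, L=5 ×21
  A^-6: L=4 ×43, L=6 ×2
  A^-8: L=5 ×10
  A^-10: L=6 ×1
Each group contributes A^e * Σ count * d^(L-1):
Powers of d = -A^2 - A^-2: d^2 = A^4 + 2 + A^-4; d^3 = -A^6 - 3*A^2 - 3*A^-2 - A^-6; d^4 = A^8 + 4*A^4 + 6 + 4*A^-4 + A^-8; d^5 = -A^10 - 5*A^6 - 10*A^2 - 10*A^-2 - 5*A^-6 - A^-10; d^6 = A^12 + 6*A^8 + 15*A^4 + 20 + 15*A^-4 + 6*A^-8 + A^-12.
  A^10 * (d^5) = -A^20 - 5*A^16 - 10*A^12 - 10*A^8 - 5*A^4 - 1
  A^8 * (10*d^4) = 10*A^16 + 40*A^12 + 60*A^8 + 40*A^4 + 10
  A^6 * (42*d^3 + 3*d^5) = -3*A^16 - 57*A^12 - 156*A^8 - 156*A^4 - 57 - 3*A^-4
  A^4 * (95*d^2 + 24*d^4 + d^6) = A^16 + 30*A^12 + 206*A^8 + 354*A^4 + 206 + 30*A^-4 + A^-8
  A^2 * (117*d + 86*d^3 + 7*d^5) = -7*A^12 - 121*A^8 - 445*A^4 - 445 - 121*A^-4 - 7*A^-8
  A^0 * (63 + 157*d^2 + 32*d^4) = 32*A^8 + 285*A^4 + 569 + 285*A^-4 + 32*A^-8
  A^-2 * (120*d + 87*d^3 + 3*d^5) = -3*A^8 - 102*A^4 - 411 - 411*A^-4 - 102*A^-8 - 3*A^-12
  A^-4 * (99*d^2 + 21*d^4) = 21*A^4 + 183 + 324*A^-4 + 183*A^-8 + 21*A^-12
  A^-6 * (43*d^3 + 2*d^5) = -2*A^4 - 53 - 149*A^-4 - 149*A^-8 - 53*A^-12 - 2*A^-16
  A^-8 * (10*d^4) = 10 + 40*A^-4 + 60*A^-8 + 40*A^-12 + 10*A^-16
  A^-10 * (d^5) = -1 - 5*A^-4 - 10*A^-8 - 10*A^-12 - 5*A^-16 - A^-20
Summing the groups: <K> = -A^20 + 3*A^16 - 4*A^12 + 8*A^8 - 10*A^4 + 10 - 10*A^-4 + 8*A^-8 - 5*A^-12 + 3*A^-16 - A^-20
Normalise by the writhe: (-A^3)^(-w) = (-A^3)^(-4) = A^-12, so f(A) = A^-12 * <K> = -A^8 + 3*A^4 - 4 + 8*A^-4 - 10*A^-8 + 10*A^-12 - 10*A^-16 + 8*A^-20 - 5*A^-24 + 3*A^-28 - A^-32.
Substitute A = t^(-1/4), i.e. A^e → t^(-e/4): V(t) = -t^8 + 3*t^7 - 5*t^6 + 8*t^5 - 10*t^4 + 10*t^3 - 10*t^2 + 8*t - 4 + 3*t^-1 - t^-2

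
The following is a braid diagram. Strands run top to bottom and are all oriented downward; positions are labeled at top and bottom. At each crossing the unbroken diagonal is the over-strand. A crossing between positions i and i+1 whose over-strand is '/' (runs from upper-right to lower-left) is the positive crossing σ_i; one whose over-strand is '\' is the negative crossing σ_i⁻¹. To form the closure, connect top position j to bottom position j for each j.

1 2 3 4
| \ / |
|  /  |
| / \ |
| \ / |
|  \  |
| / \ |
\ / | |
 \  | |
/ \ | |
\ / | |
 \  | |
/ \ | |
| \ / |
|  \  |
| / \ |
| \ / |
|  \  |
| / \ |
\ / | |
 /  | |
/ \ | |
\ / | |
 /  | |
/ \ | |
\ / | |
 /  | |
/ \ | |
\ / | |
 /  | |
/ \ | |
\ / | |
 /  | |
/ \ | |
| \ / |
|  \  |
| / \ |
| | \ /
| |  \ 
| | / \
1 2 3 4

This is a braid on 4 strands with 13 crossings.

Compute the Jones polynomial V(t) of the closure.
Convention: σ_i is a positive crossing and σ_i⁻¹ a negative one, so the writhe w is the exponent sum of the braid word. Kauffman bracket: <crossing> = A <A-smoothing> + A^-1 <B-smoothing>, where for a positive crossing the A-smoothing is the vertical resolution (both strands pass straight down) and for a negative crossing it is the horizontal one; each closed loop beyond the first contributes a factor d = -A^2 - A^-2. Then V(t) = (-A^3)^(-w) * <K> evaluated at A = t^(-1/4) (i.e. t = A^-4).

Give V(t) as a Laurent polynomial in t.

-t^4 + t^3 - t^2 + 2*t - 1 + 2*t^-1 - t^-2 + t^-3 - t^-4

Derivation:
Reading the diagram top to bottom ('/'-over between positions i,i+1 = s_i, '\'-over = s_i^-1): braid word = s2 s2^-1 s1^-1 s1^-1 s2^-1 s2^-1 s1 s1 s1 s1 s1 s2^-1 s3^-1.
The presented braid s2 s2^-1 s1^-1 s1^-1 s2^-1 s2^-1 s1 s1 s1 s1 s1 s2^-1 s3^-1 on 4 strands reduces by inverse Markov moves (closure unchanged at each step):
  Destabilize: the word has the form β·s3^-1 where s3^-1 occurs only as the final letter (β ∈ B_3); drop it and the last strand → 3 strands.
  Deconjugate: the word is γ·β·γ⁻¹ with γ = s2 (prefix) and γ⁻¹ = s2^-1 (suffix); strip both.
Reduced to β = s2^-1 s1^-1 s1^-1 s2^-1 s2^-1 s1 s1 s1 s1 s1 on 3 strands, 10 crossings.
Compute on β:
Braid: s2^-1 s1^-1 s1^-1 s2^-1 s2^-1 s1 s1 s1 s1 s1 on 3 strands, 10 crossings.
Writhe w = (#positive) - (#negative) = 5 - 5 = 0.
State-sum expansion of <K>. There are 2^10 = 1024 states.
Smooth each crossing (0=||, 1=⌣⌢); contribution A^(Σ sign_k(1-2s_k)) * d^(L-1).
Tabulate the states by total A-exponent and number of loops L (A-exp: L × count):
  A^10: L=4 ×1
  A^8: L=3 ×10
  A^6: L=2 ×29, L=4 ×16
  A^4: L=1 ×26, L=3 ×74, L=5 ×20
  A^2: L=2 ×90, L=4 ×105, L=6 ×15
  A^0: L=1 ×15, L=3 ×141, L=5 ×90, L=7 ×6
  A^-2: L=2 ×35, L=4 ×130, L=6 ×44, L=8 ×1
  A^-4: L=3 ×40, L=5 ×69, L=7 ×11
  A^-6: L=4 ×25, L=6 ×19, L=8 ×1
  A^-8: L=5 ×8, L=7 ×2
  A^-10: L=6 ×1
Each group contributes A^e * Σ count * d^(L-1):
Powers of d = -A^2 - A^-2: d^2 = A^4 + 2 + A^-4; d^3 = -A^6 - 3*A^2 - 3*A^-2 - A^-6; d^4 = A^8 + 4*A^4 + 6 + 4*A^-4 + A^-8; d^5 = -A^10 - 5*A^6 - 10*A^2 - 10*A^-2 - 5*A^-6 - A^-10; d^6 = A^12 + 6*A^8 + 15*A^4 + 20 + 15*A^-4 + 6*A^-8 + A^-12; d^7 = -A^14 - 7*A^10 - 21*A^6 - 35*A^2 - 35*A^-2 - 21*A^-6 - 7*A^-10 - A^-14.
  A^10 * (d^3) = -A^16 - 3*A^12 - 3*A^8 - A^4
  A^8 * (10*d^2) = 10*A^12 + 20*A^8 + 10*A^4
  A^6 * (29*d + 16*d^3) = -16*A^12 - 77*A^8 - 77*A^4 - 16
  A^4 * (26 + 74*d^2 + 20*d^4) = 20*A^12 + 154*A^8 + 294*A^4 + 154 + 20*A^-4
  A^2 * (90*d + 105*d^3 + 15*d^5) = -15*A^12 - 180*A^8 - 555*A^4 - 555 - 180*A^-4 - 15*A^-8
  A^0 * (15 + 141*d^2 + 90*d^4 + 6*d^6) = 6*A^12 + 126*A^8 + 591*A^4 + 957 + 591*A^-4 + 126*A^-8 + 6*A^-12
  A^-2 * (35*d + 130*d^3 + 44*d^5 + d^7) = -A^12 - 51*A^8 - 371*A^4 - 900 - 900*A^-4 - 371*A^-8 - 51*A^-12 - A^-16
  A^-4 * (40*d^2 + 69*d^4 + 11*d^6) = 11*A^8 + 135*A^4 + 481 + 714*A^-4 + 481*A^-8 + 135*A^-12 + 11*A^-16
  A^-6 * (25*d^3 + 19*d^5 + d^7) = -A^8 - 26*A^4 - 141 - 300*A^-4 - 300*A^-8 - 141*A^-12 - 26*A^-16 - A^-20
  A^-8 * (8*d^4 + 2*d^6) = 2*A^4 + 20 + 62*A^-4 + 88*A^-8 + 62*A^-12 + 20*A^-16 + 2*A^-20
  A^-10 * (d^5) = -1 - 5*A^-4 - 10*A^-8 - 10*A^-12 - 5*A^-16 - A^-20
Summing the groups: <K> = -A^16 + A^12 - A^8 + 2*A^4 - 1 + 2*A^-4 - A^-8 + A^-12 - A^-16
Normalise by the writhe: (-A^3)^(-w) = (-A^3)^(0) = 1, so f(A) = 1 * <K> = -A^16 + A^12 - A^8 + 2*A^4 - 1 + 2*A^-4 - A^-8 + A^-12 - A^-16.
Substitute A = t^(-1/4), i.e. A^e → t^(-e/4): V(t) = -t^4 + t^3 - t^2 + 2*t - 1 + 2*t^-1 - t^-2 + t^-3 - t^-4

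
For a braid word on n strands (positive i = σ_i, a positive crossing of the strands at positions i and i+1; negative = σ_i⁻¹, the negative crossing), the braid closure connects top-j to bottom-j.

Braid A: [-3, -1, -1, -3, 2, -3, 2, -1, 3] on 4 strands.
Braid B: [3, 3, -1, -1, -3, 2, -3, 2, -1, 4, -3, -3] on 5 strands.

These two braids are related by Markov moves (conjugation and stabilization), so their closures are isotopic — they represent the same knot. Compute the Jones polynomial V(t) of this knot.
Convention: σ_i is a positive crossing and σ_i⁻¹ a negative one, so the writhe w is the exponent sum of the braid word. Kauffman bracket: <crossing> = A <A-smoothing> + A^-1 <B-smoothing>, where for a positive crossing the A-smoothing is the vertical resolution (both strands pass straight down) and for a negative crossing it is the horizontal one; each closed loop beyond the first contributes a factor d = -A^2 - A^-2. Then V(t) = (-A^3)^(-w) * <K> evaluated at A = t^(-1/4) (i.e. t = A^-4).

t - 1 + 2*t^-1 - 3*t^-2 + 3*t^-3 - 2*t^-4 + 2*t^-5 - t^-6

Derivation:
Markov-equivalent braids have isotopic closures, hence identical knot invariants. Strip the Markov moves from each word to reach a common short braid β, then compute V(t) once on β.
Braid A: s3^-1 s1^-1 s1^-1 s3^-1 s2 s3^-1 s2 s1^-1 s3 on 4 strands reduces by inverse Markov moves (closure unchanged at each step):
  Deconjugate: the word is γ·β·γ⁻¹ with γ = s3^-1 (prefix) and γ⁻¹ = s3 (suffix); strip both.
Reduced to β = s1^-1 s1^-1 s3^-1 s2 s3^-1 s2 s1^-1 on 4 strands, 7 crossings.
Braid B: s3 s3 s1^-1 s1^-1 s3^-1 s2 s3^-1 s2 s1^-1 s4 s3^-1 s3^-1 on 5 strands reduces by inverse Markov moves (closure unchanged at each step):
  Deconjugate: the word is γ·β·γ⁻¹ with γ = s3 s3 (prefix) and γ⁻¹ = s3^-1 s3^-1 (suffix); strip both.
  Destabilize: the word has the form β·s4 where s4 occurs only as the final letter (β ∈ B_4); drop it and the last strand → 4 strands.
Reduced to β = s1^-1 s1^-1 s3^-1 s2 s3^-1 s2 s1^-1 on 4 strands, 7 crossings.
Both give the same β = s1^-1 s1^-1 s3^-1 s2 s3^-1 s2 s1^-1 on 4 strands, so one state sum suffices:
Braid: s1^-1 s1^-1 s3^-1 s2 s3^-1 s2 s1^-1 on 4 strands, 7 crossings.
Writhe w = (#positive) - (#negative) = 2 - 5 = -3.
State-sum expansion of <K>. There are 2^7 = 128 states.
Each crossing splits two ways (0=vertical, 1=horizontal). The state's weight is A^(#A-smoothings - #B-smoothings) * d^(loops - 1).
Tabulate the states by total A-exponent and number of loops L (A-exp: L × count):
  A^7: L=5 ×1
  A^5: L=4 ×7
  A^3: L=3 ×20, L=5 ×1
  A^1: L=2 ×27, L=4 ×8
  A^-1: L=1 ×15, L=3 ×19, L=5 ×1
  A^-3: L=2 ×17, L=4 ×4
  A^-5: L=3 ×7
  A^-7: L=4 ×1
Each group contributes A^e * Σ count * d^(L-1):
Powers of d = -A^2 - A^-2: d^2 = A^4 + 2 + A^-4; d^3 = -A^6 - 3*A^2 - 3*A^-2 - A^-6; d^4 = A^8 + 4*A^4 + 6 + 4*A^-4 + A^-8.
  A^7 * (d^4) = A^15 + 4*A^11 + 6*A^7 + 4*A^3 + A^-1
  A^5 * (7*d^3) = -7*A^11 - 21*A^7 - 21*A^3 - 7*A^-1
  A^3 * (20*d^2 + d^4) = A^11 + 24*A^7 + 46*A^3 + 24*A^-1 + A^-5
  A^1 * (27*d + 8*d^3) = -8*A^7 - 51*A^3 - 51*A^-1 - 8*A^-5
  A^-1 * (15 + 19*d^2 + d^4) = A^7 + 23*A^3 + 59*A^-1 + 23*A^-5 + A^-9
  A^-3 * (17*d + 4*d^3) = -4*A^3 - 29*A^-1 - 29*A^-5 - 4*A^-9
  A^-5 * (7*d^2) = 7*A^-1 + 14*A^-5 + 7*A^-9
  A^-7 * (d^3) = -A^-1 - 3*A^-5 - 3*A^-9 - A^-13
Summing the groups: <K> = A^15 - 2*A^11 + 2*A^7 - 3*A^3 + 3*A^-1 - 2*A^-5 + A^-9 - A^-13
Normalise by the writhe: (-A^3)^(-w) = (-A^3)^(3) = -A^9, so f(A) = -A^9 * <K> = -A^24 + 2*A^20 - 2*A^16 + 3*A^12 - 3*A^8 + 2*A^4 - 1 + A^-4.
Substitute A = t^(-1/4), i.e. A^e → t^(-e/4): V(t) = t - 1 + 2*t^-1 - 3*t^-2 + 3*t^-3 - 2*t^-4 + 2*t^-5 - t^-6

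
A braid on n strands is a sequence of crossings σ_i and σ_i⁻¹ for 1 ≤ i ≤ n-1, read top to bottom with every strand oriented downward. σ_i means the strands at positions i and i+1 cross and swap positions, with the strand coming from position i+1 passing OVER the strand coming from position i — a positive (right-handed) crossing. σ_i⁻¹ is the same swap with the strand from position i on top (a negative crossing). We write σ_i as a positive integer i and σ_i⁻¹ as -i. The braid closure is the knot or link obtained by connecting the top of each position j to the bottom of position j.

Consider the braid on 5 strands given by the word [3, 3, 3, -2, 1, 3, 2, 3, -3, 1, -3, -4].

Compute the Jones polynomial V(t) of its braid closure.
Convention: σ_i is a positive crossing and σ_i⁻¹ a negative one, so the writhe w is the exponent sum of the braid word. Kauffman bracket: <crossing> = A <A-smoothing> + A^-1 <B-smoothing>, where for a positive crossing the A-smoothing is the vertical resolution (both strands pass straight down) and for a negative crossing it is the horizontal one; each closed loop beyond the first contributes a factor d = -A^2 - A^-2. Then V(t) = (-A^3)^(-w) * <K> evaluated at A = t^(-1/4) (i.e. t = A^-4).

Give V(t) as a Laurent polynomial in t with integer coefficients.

The presented braid s3 s3 s3 s2^-1 s1 s3 s2 s3 s3^-1 s1 s3^-1 s4^-1 on 5 strands reduces by inverse Markov moves (closure unchanged at each step):
  Destabilize: the word has the form β·s4^-1 where s4^-1 occurs only as the final letter (β ∈ B_4); drop it and the last strand → 4 strands.
  Deconjugate: the word is γ·β·γ⁻¹ with γ = s3 (prefix) and γ⁻¹ = s3^-1 (suffix); strip both.
Reduced to β = s3 s3 s2^-1 s1 s3 s2 s3 s3^-1 s1 on 4 strands, 9 crossings.
Compute on β:
First cancel adjacent σ_i σ_i⁻¹ pairs (Reidemeister II — same braid, same closure): s3 s3 s2^-1 s1 s3 s2 s3 s3^-1 s1 → s3 s3 s2^-1 s1 s3 s2 s1.
Braid: s3 s3 s2^-1 s1 s3 s2 s1 on 4 strands, 7 crossings.
Writhe w = (#positive) - (#negative) = 6 - 1 = 5.
Enumerate smoothing states for the bracket polynomial. There are 2^7 = 128 states.
Smooth each crossing (0=||, 1=⌣⌢); contribution A^(Σ sign_k(1-2s_k)) * d^(L-1).
Tabulate the states by total A-exponent and number of loops L (A-exp: L × count):
  A^7: L=3 ×1
  A^5: L=2 ×5, L=4 ×2
  A^3: L=1 ×6, L=3 ×15
  A^1: L=2 ×29, L=4 ×6
  A^-1: L=1 ×13, L=3 ×21, L=5 ×1
  A^-3: L=2 ×14, L=4 ×7
  A^-5: L=3 ×6, L=5 ×1
  A^-7: L=4 ×1
Each group contributes A^e * Σ count * d^(L-1):
Powers of d = -A^2 - A^-2: d^2 = A^4 + 2 + A^-4; d^3 = -A^6 - 3*A^2 - 3*A^-2 - A^-6; d^4 = A^8 + 4*A^4 + 6 + 4*A^-4 + A^-8.
  A^7 * (d^2) = A^11 + 2*A^7 + A^3
  A^5 * (5*d + 2*d^3) = -2*A^11 - 11*A^7 - 11*A^3 - 2*A^-1
  A^3 * (6 + 15*d^2) = 15*A^7 + 36*A^3 + 15*A^-1
  A^1 * (29*d + 6*d^3) = -6*A^7 - 47*A^3 - 47*A^-1 - 6*A^-5
  A^-1 * (13 + 21*d^2 + d^4) = A^7 + 25*A^3 + 61*A^-1 + 25*A^-5 + A^-9
  A^-3 * (14*d + 7*d^3) = -7*A^3 - 35*A^-1 - 35*A^-5 - 7*A^-9
  A^-5 * (6*d^2 + d^4) = A^3 + 10*A^-1 + 18*A^-5 + 10*A^-9 + A^-13
  A^-7 * (d^3) = -A^-1 - 3*A^-5 - 3*A^-9 - A^-13
Summing the groups: <K> = -A^11 + A^7 - 2*A^3 + A^-1 - A^-5 + A^-9
Normalise by the writhe: (-A^3)^(-w) = (-A^3)^(-5) = -A^-15, so f(A) = -A^-15 * <K> = A^-4 - A^-8 + 2*A^-12 - A^-16 + A^-20 - A^-24.
Substitute A = t^(-1/4), i.e. A^e → t^(-e/4): V(t) = -t^6 + t^5 - t^4 + 2*t^3 - t^2 + t

Answer: -t^6 + t^5 - t^4 + 2*t^3 - t^2 + t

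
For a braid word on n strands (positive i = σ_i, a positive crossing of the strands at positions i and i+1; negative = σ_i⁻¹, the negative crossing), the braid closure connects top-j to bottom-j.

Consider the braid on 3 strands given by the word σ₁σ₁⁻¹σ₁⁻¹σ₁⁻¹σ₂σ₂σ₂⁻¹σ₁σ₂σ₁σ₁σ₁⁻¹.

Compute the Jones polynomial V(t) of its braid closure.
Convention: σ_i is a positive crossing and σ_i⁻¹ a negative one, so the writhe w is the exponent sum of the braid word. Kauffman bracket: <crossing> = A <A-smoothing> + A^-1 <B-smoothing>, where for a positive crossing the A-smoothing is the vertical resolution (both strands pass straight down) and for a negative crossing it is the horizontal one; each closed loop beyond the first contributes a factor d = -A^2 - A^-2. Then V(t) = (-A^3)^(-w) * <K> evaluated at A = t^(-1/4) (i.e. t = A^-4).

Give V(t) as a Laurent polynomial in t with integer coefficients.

The presented braid s1 s1^-1 s1^-1 s1^-1 s2 s2 s2^-1 s1 s2 s1 s1 s1^-1 on 3 strands reduces by inverse Markov moves (closure unchanged at each step):
  Deconjugate: the word is γ·β·γ⁻¹ with γ = s1 (prefix) and γ⁻¹ = s1^-1 (suffix); strip both.
  Deconjugate: the word is γ·β·γ⁻¹ with γ = s1^-1 s1^-1 (prefix) and γ⁻¹ = s1 s1 (suffix); strip both.
Reduced to β = s1^-1 s2 s2 s2^-1 s1 s2 on 3 strands, 6 crossings.
Compute on β:
First cancel adjacent σ_i σ_i⁻¹ pairs (Reidemeister II — same braid, same closure): s1^-1 s2 s2 s2^-1 s1 s2 → s1^-1 s2 s1 s2.
Braid: s1^-1 s2 s1 s2 on 3 strands, 4 crossings.
Writhe w = (#positive) - (#negative) = 3 - 1 = 2.
Enumerate smoothing states for the bracket polynomial. There are 2^4 = 16 states.
Each crossing splits two ways (0=vertical, 1=horizontal). The state's weight is A^(#A-smoothings - #B-smoothings) * d^(loops - 1).
  state 0000: A-exp=+2, loops=3, term = A^2 * d^2
  state 0001: A-exp=+0, loops=2, term = A^0 * d^1
  state 0010: A-exp=+0, loops=2, term = A^0 * d^1
  state 0011: A-exp=-2, loops=1, term = A^-2 * d^0
  state 0100: A-exp=+0, loops=2, term = A^0 * d^1
  state 0101: A-exp=-2, loops=3, term = A^-2 * d^2
  state 0110: A-exp=-2, loops=1, term = A^-2 * d^0
  state 0111: A-exp=-4, loops=2, term = A^-4 * d^1
  state 1000: A-exp=+4, loops=2, term = A^4 * d^1
  state 1001: A-exp=+2, loops=1, term = A^2 * d^0
  state 1010: A-exp=+2, loops=3, term = A^2 * d^2
  state 1011: A-exp=+0, loops=2, term = A^0 * d^1
  state 1100: A-exp=+2, loops=1, term = A^2 * d^0
  state 1101: A-exp=+0, loops=2, term = A^0 * d^1
  state 1110: A-exp=+0, loops=2, term = A^0 * d^1
  state 1111: A-exp=-2, loops=1, term = A^-2 * d^0
Collect the terms by A-exponent (count of states per loop number):
Powers of d = -A^2 - A^-2: d^2 = A^4 + 2 + A^-4.
  A^4 * (d) = -A^6 - A^2
  A^2 * (2 + 2*d^2) = 2*A^6 + 6*A^2 + 2*A^-2
  A^0 * (6*d) = -6*A^2 - 6*A^-2
  A^-2 * (3 + d^2) = A^2 + 5*A^-2 + A^-6
  A^-4 * (d) = -A^-2 - A^-6
Summing the groups: <K> = A^6
Normalise by the writhe: (-A^3)^(-w) = (-A^3)^(-2) = A^-6, so f(A) = A^-6 * <K> = 1.
Substitute A = t^(-1/4), i.e. A^e → t^(-e/4): V(t) = 1

Answer: 1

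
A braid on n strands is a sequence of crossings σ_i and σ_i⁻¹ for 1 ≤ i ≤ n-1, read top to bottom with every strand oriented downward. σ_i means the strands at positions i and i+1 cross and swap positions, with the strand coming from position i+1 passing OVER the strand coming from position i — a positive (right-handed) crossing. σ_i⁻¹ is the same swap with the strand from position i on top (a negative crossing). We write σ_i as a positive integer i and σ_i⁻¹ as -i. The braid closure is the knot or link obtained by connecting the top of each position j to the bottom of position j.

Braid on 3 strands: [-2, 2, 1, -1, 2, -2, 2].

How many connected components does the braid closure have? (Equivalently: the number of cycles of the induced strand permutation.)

2

Derivation:
Track the strand permutation on 3 strands, starting from identity.
  step 1: s2^-1 swaps positions 2,3 -> [1 3 2]
  step 2: s2 swaps positions 2,3 -> [1 2 3]
  step 3: s1 swaps positions 1,2 -> [2 1 3]
  step 4: s1^-1 swaps positions 1,2 -> [1 2 3]
  step 5: s2 swaps positions 2,3 -> [1 3 2]
  step 6: s2^-1 swaps positions 2,3 -> [1 2 3]
  step 7: s2 swaps positions 2,3 -> [1 3 2]
Final permutation (position -> original strand): [1 3 2]
Closure components = cycle count of this permutation = 2.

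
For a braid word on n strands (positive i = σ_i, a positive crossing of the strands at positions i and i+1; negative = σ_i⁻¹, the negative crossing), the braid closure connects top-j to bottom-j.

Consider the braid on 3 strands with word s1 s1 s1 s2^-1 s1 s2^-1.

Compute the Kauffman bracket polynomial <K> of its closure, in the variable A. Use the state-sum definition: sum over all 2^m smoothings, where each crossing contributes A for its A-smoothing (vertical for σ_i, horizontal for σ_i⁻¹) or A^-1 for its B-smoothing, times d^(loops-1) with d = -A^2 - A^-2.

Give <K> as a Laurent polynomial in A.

Braid: s1 s1 s1 s2^-1 s1 s2^-1 on 3 strands, 6 crossings.
Writhe w = (#positive) - (#negative) = 4 - 2 = 2.
Computing the Kauffman bracket via state sum. There are 2^6 = 64 states.
Each crossing splits two ways (0=vertical, 1=horizontal). The state's weight is A^(#A-smoothings - #B-smoothings) * d^(loops - 1).
Tabulate the states by total A-exponent and number of loops L (A-exp: L × count):
  A^6: L=3 ×1
  A^4: L=2 ×6
  A^2: L=1 ×11, L=3 ×4
  A^0: L=2 ×19, L=4 ×1
  A^-2: L=3 ×15
  A^-4: L=4 ×6
  A^-6: L=5 ×1
Each group contributes A^e * Σ count * d^(L-1):
Powers of d = -A^2 - A^-2: d^2 = A^4 + 2 + A^-4; d^3 = -A^6 - 3*A^2 - 3*A^-2 - A^-6; d^4 = A^8 + 4*A^4 + 6 + 4*A^-4 + A^-8.
  A^6 * (d^2) = A^10 + 2*A^6 + A^2
  A^4 * (6*d) = -6*A^6 - 6*A^2
  A^2 * (11 + 4*d^2) = 4*A^6 + 19*A^2 + 4*A^-2
  A^0 * (19*d + d^3) = -A^6 - 22*A^2 - 22*A^-2 - A^-6
  A^-2 * (15*d^2) = 15*A^2 + 30*A^-2 + 15*A^-6
  A^-4 * (6*d^3) = -6*A^2 - 18*A^-2 - 18*A^-6 - 6*A^-10
  A^-6 * (d^4) = A^2 + 4*A^-2 + 6*A^-6 + 4*A^-10 + A^-14
Summing the groups: <K> = A^10 - A^6 + 2*A^2 - 2*A^-2 + 2*A^-6 - 2*A^-10 + A^-14

Answer: A^10 - A^6 + 2*A^2 - 2*A^-2 + 2*A^-6 - 2*A^-10 + A^-14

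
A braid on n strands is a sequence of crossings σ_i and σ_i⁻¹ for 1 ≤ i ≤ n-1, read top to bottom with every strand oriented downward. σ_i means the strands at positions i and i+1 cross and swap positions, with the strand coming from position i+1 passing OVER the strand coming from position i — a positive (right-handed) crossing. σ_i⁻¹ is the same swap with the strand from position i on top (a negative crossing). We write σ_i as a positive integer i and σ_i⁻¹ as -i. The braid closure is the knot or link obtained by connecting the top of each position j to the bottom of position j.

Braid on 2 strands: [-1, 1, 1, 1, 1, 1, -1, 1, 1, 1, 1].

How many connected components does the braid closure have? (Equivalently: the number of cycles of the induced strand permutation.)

Track the strand permutation on 2 strands, starting from identity.
  step 1: s1^-1 swaps positions 1,2 -> [2 1]
  step 2: s1 swaps positions 1,2 -> [1 2]
  step 3: s1 swaps positions 1,2 -> [2 1]
  step 4: s1 swaps positions 1,2 -> [1 2]
  step 5: s1 swaps positions 1,2 -> [2 1]
  step 6: s1 swaps positions 1,2 -> [1 2]
  step 7: s1^-1 swaps positions 1,2 -> [2 1]
  step 8: s1 swaps positions 1,2 -> [1 2]
  step 9: s1 swaps positions 1,2 -> [2 1]
  step 10: s1 swaps positions 1,2 -> [1 2]
  step 11: s1 swaps positions 1,2 -> [2 1]
Final permutation (position -> original strand): [2 1]
Closure components = cycle count of this permutation = 1.

Answer: 1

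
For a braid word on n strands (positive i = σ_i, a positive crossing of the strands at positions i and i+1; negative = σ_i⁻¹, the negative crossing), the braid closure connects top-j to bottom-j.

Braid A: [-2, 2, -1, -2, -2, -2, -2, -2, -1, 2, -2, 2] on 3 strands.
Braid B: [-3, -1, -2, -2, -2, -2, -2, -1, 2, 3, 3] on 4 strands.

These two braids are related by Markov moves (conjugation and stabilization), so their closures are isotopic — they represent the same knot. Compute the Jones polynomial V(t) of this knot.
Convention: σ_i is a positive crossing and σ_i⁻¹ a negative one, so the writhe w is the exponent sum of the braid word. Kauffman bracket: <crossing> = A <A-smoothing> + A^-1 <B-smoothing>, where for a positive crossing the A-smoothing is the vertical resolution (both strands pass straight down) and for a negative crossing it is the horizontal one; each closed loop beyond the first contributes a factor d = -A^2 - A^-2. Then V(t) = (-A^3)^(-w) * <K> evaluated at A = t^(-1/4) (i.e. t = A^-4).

t^-2 - t^-3 + 2*t^-4 - 2*t^-5 + 3*t^-6 - 2*t^-7 + t^-8 - t^-9

Derivation:
Markov-equivalent braids have isotopic closures, hence identical knot invariants. Strip the Markov moves from each word to reach a common short braid β, then compute V(t) once on β.
Braid A: s2^-1 s2 s1^-1 s2^-1 s2^-1 s2^-1 s2^-1 s2^-1 s1^-1 s2 s2^-1 s2 on 3 strands reduces by inverse Markov moves (closure unchanged at each step):
  Deconjugate: the word is γ·β·γ⁻¹ with γ = s2^-1 s2 (prefix) and γ⁻¹ = s2^-1 s2 (suffix); strip both.
Reduced to β = s1^-1 s2^-1 s2^-1 s2^-1 s2^-1 s2^-1 s1^-1 s2 on 3 strands, 8 crossings.
Braid B: s3^-1 s1^-1 s2^-1 s2^-1 s2^-1 s2^-1 s2^-1 s1^-1 s2 s3 s3 on 4 strands reduces by inverse Markov moves (closure unchanged at each step):
  Deconjugate: the word is γ·β·γ⁻¹ with γ = s3^-1 (prefix) and γ⁻¹ = s3 (suffix); strip both.
  Destabilize: the word has the form β·s3 where s3 occurs only as the final letter (β ∈ B_3); drop it and the last strand → 3 strands.
Reduced to β = s1^-1 s2^-1 s2^-1 s2^-1 s2^-1 s2^-1 s1^-1 s2 on 3 strands, 8 crossings.
Both give the same β = s1^-1 s2^-1 s2^-1 s2^-1 s2^-1 s2^-1 s1^-1 s2 on 3 strands, so one state sum suffices:
Braid: s1^-1 s2^-1 s2^-1 s2^-1 s2^-1 s2^-1 s1^-1 s2 on 3 strands, 8 crossings.
Writhe w = (#positive) - (#negative) = 1 - 7 = -6.
Enumerate smoothing states for the bracket polynomial. There are 2^8 = 256 states.
Smooth each crossing (0=||, 1=⌣⌢); contribution A^(Σ sign_k(1-2s_k)) * d^(L-1).
Tabulate the states by total A-exponent and number of loops L (A-exp: L × count):
  A^8: L=6 ×1
  A^6: L=5 ×8
  A^4: L=4 ×25, L=6 ×3
  A^2: L=3 ×40, L=5 ×15, L=7 ×1
  A^0: L=2 ×35, L=4 ×30, L=6 ×5
  A^-2: L=1 ×15, L=3 ×31, L=5 ×10
  A^-4: L=2 ×18, L=4 ×10
  A^-6: L=1 ×2, L=3 ×6
  A^-8: L=2 ×1
Each group contributes A^e * Σ count * d^(L-1):
Powers of d = -A^2 - A^-2: d^2 = A^4 + 2 + A^-4; d^3 = -A^6 - 3*A^2 - 3*A^-2 - A^-6; d^4 = A^8 + 4*A^4 + 6 + 4*A^-4 + A^-8; d^5 = -A^10 - 5*A^6 - 10*A^2 - 10*A^-2 - 5*A^-6 - A^-10; d^6 = A^12 + 6*A^8 + 15*A^4 + 20 + 15*A^-4 + 6*A^-8 + A^-12.
  A^8 * (d^5) = -A^18 - 5*A^14 - 10*A^10 - 10*A^6 - 5*A^2 - A^-2
  A^6 * (8*d^4) = 8*A^14 + 32*A^10 + 48*A^6 + 32*A^2 + 8*A^-2
  A^4 * (25*d^3 + 3*d^5) = -3*A^14 - 40*A^10 - 105*A^6 - 105*A^2 - 40*A^-2 - 3*A^-6
  A^2 * (40*d^2 + 15*d^4 + d^6) = A^14 + 21*A^10 + 115*A^6 + 190*A^2 + 115*A^-2 + 21*A^-6 + A^-10
  A^0 * (35*d + 30*d^3 + 5*d^5) = -5*A^10 - 55*A^6 - 175*A^2 - 175*A^-2 - 55*A^-6 - 5*A^-10
  A^-2 * (15 + 31*d^2 + 10*d^4) = 10*A^6 + 71*A^2 + 137*A^-2 + 71*A^-6 + 10*A^-10
  A^-4 * (18*d + 10*d^3) = -10*A^2 - 48*A^-2 - 48*A^-6 - 10*A^-10
  A^-6 * (2 + 6*d^2) = 6*A^-2 + 14*A^-6 + 6*A^-10
  A^-8 * (d) = -A^-6 - A^-10
Summing the groups: <K> = -A^18 + A^14 - 2*A^10 + 3*A^6 - 2*A^2 + 2*A^-2 - A^-6 + A^-10
Normalise by the writhe: (-A^3)^(-w) = (-A^3)^(6) = A^18, so f(A) = A^18 * <K> = -A^36 + A^32 - 2*A^28 + 3*A^24 - 2*A^20 + 2*A^16 - A^12 + A^8.
Substitute A = t^(-1/4), i.e. A^e → t^(-e/4): V(t) = t^-2 - t^-3 + 2*t^-4 - 2*t^-5 + 3*t^-6 - 2*t^-7 + t^-8 - t^-9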